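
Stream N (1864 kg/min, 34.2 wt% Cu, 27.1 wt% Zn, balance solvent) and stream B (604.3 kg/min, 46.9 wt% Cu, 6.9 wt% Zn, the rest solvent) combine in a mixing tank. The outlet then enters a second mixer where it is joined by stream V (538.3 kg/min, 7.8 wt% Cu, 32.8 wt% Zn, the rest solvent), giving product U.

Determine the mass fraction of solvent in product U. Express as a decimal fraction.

0.439

Overall, product flow = 3006.6 kg/min.
solvent in = 1864×0.387 + 604.3×0.462 + 538.3×0.594 = 1320.3 kg/min.
solvent fraction in U = 0.439.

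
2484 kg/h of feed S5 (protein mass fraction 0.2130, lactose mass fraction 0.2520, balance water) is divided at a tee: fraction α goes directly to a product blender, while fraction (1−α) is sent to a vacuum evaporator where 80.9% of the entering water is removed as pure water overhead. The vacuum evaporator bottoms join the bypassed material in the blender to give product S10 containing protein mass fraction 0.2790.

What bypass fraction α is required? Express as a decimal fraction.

0.453

All 2484×0.213 = 529.09 kg/h of protein reaches S10, so S10 = 529.09/0.279 = 1896.4 kg/h and vapour = 587.61 kg/h.
The evaporator receives (1−α)·2484 of feed at 0.535 water and removes 0.809 of that water:
0.809×0.535×(1−α)×2484 = 587.61
(1−α) = 587.61/1075.1 = 0.5466;  α = 0.4534.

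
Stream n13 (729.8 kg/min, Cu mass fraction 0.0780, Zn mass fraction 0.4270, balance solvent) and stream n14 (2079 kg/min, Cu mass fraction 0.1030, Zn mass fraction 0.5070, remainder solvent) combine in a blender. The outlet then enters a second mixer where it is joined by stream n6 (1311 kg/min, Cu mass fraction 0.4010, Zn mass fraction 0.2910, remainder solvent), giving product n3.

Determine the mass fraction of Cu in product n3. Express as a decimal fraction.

0.1934

Overall, product flow = 4119.8 kg/min.
Cu in = 729.8×0.078 + 2079×0.103 + 1311×0.401 = 796.77 kg/min.
Cu fraction in n3 = 0.1934.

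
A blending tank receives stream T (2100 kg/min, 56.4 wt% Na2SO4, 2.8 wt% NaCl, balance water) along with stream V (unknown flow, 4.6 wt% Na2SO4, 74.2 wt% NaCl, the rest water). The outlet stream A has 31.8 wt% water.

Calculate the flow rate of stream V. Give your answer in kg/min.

1783 kg/min

Let V be the unknown flow. Total out = 2100 + V.
water balance: 856.8 + 0.212·V = 0.318·(2100 + V)
(0.212 − 0.318)·V = 0.318×2100 − 856.8 = -189
V = -189 / -0.106 = 1783 kg/min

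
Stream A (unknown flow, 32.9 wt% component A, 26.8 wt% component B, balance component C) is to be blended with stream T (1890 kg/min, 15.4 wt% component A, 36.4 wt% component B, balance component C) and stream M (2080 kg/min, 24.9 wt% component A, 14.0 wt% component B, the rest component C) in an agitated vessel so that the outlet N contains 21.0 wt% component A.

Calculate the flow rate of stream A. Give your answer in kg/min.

Let A be the unknown flow. Total out = 3970 + A.
component A balance: 808.98 + 0.329·A = 0.210·(3970 + A)
(0.329 − 0.210)·A = 0.210×3970 − 808.98 = 24.72
A = 24.72 / 0.119 = 207.73 kg/min

207.7 kg/min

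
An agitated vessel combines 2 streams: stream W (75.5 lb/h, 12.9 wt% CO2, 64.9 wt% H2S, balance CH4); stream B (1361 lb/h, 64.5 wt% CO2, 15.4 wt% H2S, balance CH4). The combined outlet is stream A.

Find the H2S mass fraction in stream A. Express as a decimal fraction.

Total flow out = 75.5 + 1361 = 1436.5 lb/h.
H2S in = 75.5×0.649 + 1361×0.154 = 258.59 lb/h.
H2S mass fraction in A = 258.59/1436.5 = 0.1800.

0.1800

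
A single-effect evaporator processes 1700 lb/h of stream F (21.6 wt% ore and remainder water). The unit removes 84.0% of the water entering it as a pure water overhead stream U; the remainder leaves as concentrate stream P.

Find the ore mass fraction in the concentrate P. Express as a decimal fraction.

0.6326

ore is not removed: 1700×0.216 = 367.2 lb/h of ore enters P.
water entering = 1700×0.784 = 1332.8 lb/h; overhead removed = 0.840×1332.8 = 1119.6 lb/h.
Concentrate = 1700 − 1119.6 = 580.45 lb/h.
Mass fraction = 367.2/580.45 = 0.6326.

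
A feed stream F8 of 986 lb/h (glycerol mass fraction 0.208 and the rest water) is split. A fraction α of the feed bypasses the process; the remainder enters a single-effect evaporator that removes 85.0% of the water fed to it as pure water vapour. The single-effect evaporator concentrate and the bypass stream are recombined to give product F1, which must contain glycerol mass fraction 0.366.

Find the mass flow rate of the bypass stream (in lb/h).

353.7 lb/h

All 986×0.208 = 205.09 lb/h of glycerol reaches F1, so F1 = 205.09/0.366 = 560.35 lb/h and vapour = 425.65 lb/h.
The evaporator receives (1−α)·986 of feed at 0.792 water and removes 0.850 of that water:
0.850×0.792×(1−α)×986 = 425.65
(1−α) = 425.65/663.78 = 0.6413;  α = 0.3587.
Bypass flow = 0.3587×986 = 353.72 lb/h.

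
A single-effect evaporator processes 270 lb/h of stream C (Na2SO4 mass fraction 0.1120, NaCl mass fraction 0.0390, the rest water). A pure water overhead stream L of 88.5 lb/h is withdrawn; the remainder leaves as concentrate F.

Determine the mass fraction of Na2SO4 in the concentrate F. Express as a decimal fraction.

Na2SO4 is not removed: 270×0.112 = 30.24 lb/h of Na2SO4 enters F.
Concentrate = 270 − 88.5 = 181.5 lb/h.
Mass fraction = 30.24/181.5 = 0.1666.

0.1666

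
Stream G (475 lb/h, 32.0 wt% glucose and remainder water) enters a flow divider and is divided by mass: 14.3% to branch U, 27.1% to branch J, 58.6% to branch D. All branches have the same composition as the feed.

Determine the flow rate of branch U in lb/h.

67.92 lb/h

Branch U flow = 0.143×475 = 67.925 lb/h.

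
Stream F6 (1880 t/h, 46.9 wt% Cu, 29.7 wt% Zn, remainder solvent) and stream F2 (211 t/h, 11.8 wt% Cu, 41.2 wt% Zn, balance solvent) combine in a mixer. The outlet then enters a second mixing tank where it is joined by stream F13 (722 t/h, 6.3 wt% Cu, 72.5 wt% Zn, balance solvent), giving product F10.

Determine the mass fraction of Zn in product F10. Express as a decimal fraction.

Overall, product flow = 2813 t/h.
Zn in = 1880×0.297 + 211×0.412 + 722×0.725 = 1168.7 t/h.
Zn fraction in F10 = 0.415.

0.415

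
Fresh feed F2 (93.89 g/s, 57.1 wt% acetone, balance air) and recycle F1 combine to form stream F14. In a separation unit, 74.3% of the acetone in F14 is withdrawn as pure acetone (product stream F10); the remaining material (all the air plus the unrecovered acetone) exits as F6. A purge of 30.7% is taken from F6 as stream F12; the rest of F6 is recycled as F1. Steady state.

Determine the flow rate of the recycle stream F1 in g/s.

air enters only via F2 and leaves only via the purge: 93.89×0.429 = 0.307×(air in F6), and the separation unit passes all air, so air in F14 = air in F6 = 131.2 g/s.
acetone in F14: m_A = 93.89×0.571 + (1−0.307)·(1−0.743)·m_A, so m_A = 53.611/0.8219 = 65.228 g/s.
F6 = (1−0.743)×65.228 + 131.2 = 147.97 g/s.
Recycle F1 = (1−0.307)×147.97 = 102.54 g/s.

102.5 g/s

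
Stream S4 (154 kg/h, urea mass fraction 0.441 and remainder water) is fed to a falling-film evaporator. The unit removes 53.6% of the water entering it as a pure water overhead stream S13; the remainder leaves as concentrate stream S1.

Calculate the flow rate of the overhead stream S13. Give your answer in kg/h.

46.14 kg/h

water entering = 154×0.559 = 86.086 kg/h; overhead removed = 0.536×86.086 = 46.142 kg/h.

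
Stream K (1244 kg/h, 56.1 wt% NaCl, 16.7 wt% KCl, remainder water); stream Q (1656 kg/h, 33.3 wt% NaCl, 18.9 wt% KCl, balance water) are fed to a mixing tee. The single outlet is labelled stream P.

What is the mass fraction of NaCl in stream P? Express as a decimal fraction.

Total flow out = 1244 + 1656 = 2900 kg/h.
NaCl in = 1244×0.561 + 1656×0.333 = 1249.3 kg/h.
NaCl mass fraction in P = 1249.3/2900 = 0.431.

0.431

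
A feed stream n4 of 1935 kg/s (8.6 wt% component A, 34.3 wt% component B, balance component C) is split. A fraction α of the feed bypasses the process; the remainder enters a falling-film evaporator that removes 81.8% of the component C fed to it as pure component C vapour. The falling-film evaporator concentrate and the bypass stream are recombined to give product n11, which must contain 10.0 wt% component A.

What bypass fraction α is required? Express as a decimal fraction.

All 1935×0.086 = 166.41 kg/s of component A reaches n11, so n11 = 166.41/0.100 = 1664.1 kg/s and vapour = 270.9 kg/s.
The evaporator receives (1−α)·1935 of feed at 0.571 component C and removes 0.818 of that component C:
0.818×0.571×(1−α)×1935 = 270.9
(1−α) = 270.9/903.8 = 0.2997;  α = 0.7003.

0.700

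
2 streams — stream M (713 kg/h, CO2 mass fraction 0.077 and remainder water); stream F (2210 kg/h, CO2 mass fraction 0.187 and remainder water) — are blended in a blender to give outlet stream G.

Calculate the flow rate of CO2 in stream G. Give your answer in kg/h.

468.2 kg/h

CO2 out = CO2 in = 713×0.077 + 2210×0.187 = 468.17 kg/h.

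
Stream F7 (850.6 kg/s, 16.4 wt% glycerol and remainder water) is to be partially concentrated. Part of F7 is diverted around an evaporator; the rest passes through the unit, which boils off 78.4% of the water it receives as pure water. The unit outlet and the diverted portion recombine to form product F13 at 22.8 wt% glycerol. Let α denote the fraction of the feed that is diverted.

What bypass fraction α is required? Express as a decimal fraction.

All 850.6×0.164 = 139.5 kg/s of glycerol reaches F13, so F13 = 139.5/0.228 = 611.84 kg/s and vapour = 238.76 kg/s.
The evaporator receives (1−α)·850.6 of feed at 0.836 water and removes 0.784 of that water:
0.784×0.836×(1−α)×850.6 = 238.76
(1−α) = 238.76/557.5 = 0.4283;  α = 0.5717.

0.572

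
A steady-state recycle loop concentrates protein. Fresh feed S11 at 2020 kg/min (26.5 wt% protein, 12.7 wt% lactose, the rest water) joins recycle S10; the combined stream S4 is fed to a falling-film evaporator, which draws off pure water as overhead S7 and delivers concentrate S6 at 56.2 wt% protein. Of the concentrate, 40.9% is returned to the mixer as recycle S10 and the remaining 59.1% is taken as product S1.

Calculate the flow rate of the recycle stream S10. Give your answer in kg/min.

659.2 kg/min

Overall protein balance (none leaves overhead): protein in fresh feed = protein in product, i.e. 2020×0.265 = (1−0.409)·S6·0.562.
S6 = 535.3/(0.562×0.591) = 1611.7 kg/min.
Recycle S10 = 0.409×1611.7 = 659.17 kg/min.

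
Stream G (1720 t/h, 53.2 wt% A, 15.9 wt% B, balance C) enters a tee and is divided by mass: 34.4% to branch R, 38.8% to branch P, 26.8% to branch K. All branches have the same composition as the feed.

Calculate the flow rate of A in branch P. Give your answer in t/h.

355 t/h

Branch P total = 0.388×1720 = 667.36 t/h.
A in P = 0.532×667.36 = 355.04 t/h.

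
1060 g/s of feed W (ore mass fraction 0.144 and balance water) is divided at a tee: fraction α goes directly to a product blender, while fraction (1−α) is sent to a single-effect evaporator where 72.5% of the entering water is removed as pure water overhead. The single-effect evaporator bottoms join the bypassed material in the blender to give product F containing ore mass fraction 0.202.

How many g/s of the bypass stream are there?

569.6 g/s

All 1060×0.144 = 152.64 g/s of ore reaches F, so F = 152.64/0.202 = 755.64 g/s and vapour = 304.36 g/s.
The evaporator receives (1−α)·1060 of feed at 0.856 water and removes 0.725 of that water:
0.725×0.856×(1−α)×1060 = 304.36
(1−α) = 304.36/657.84 = 0.4627;  α = 0.5373.
Bypass flow = 0.5373×1060 = 569.58 g/s.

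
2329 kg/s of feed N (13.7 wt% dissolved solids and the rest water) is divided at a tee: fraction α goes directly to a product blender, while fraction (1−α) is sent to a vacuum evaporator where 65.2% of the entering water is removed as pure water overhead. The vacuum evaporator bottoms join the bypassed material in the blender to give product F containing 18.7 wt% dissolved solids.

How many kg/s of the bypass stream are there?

All 2329×0.137 = 319.07 kg/s of dissolved solids reaches F, so F = 319.07/0.187 = 1706.3 kg/s and vapour = 622.73 kg/s.
The evaporator receives (1−α)·2329 of feed at 0.863 water and removes 0.652 of that water:
0.652×0.863×(1−α)×2329 = 622.73
(1−α) = 622.73/1310.5 = 0.4752;  α = 0.5248.
Bypass flow = 0.5248×2329 = 1222.3 kg/s.

1222 kg/s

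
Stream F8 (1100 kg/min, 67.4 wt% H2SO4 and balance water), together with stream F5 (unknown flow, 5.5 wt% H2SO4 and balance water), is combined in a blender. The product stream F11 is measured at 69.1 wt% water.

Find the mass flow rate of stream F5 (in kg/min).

1581 kg/min

Let F5 be the unknown flow. Total out = 1100 + F5.
water balance: 358.6 + 0.945·F5 = 0.691·(1100 + F5)
(0.945 − 0.691)·F5 = 0.691×1100 − 358.6 = 401.5
F5 = 401.5 / 0.254 = 1580.7 kg/min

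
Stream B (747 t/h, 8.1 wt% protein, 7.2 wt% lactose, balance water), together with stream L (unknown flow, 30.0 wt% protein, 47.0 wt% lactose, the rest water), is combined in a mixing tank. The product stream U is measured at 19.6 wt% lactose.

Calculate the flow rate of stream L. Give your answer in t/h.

Let L be the unknown flow. Total out = 747 + L.
lactose balance: 53.784 + 0.470·L = 0.196·(747 + L)
(0.470 − 0.196)·L = 0.196×747 − 53.784 = 92.628
L = 92.628 / 0.274 = 338.06 t/h

338.1 t/h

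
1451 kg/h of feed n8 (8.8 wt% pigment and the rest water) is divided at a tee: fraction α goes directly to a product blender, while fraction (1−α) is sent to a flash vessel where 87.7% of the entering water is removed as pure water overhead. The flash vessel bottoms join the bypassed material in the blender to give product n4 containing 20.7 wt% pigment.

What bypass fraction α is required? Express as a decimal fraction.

0.281

All 1451×0.088 = 127.69 kg/h of pigment reaches n4, so n4 = 127.69/0.207 = 616.85 kg/h and vapour = 834.15 kg/h.
The evaporator receives (1−α)·1451 of feed at 0.912 water and removes 0.877 of that water:
0.877×0.912×(1−α)×1451 = 834.15
(1−α) = 834.15/1160.5 = 0.7188;  α = 0.2812.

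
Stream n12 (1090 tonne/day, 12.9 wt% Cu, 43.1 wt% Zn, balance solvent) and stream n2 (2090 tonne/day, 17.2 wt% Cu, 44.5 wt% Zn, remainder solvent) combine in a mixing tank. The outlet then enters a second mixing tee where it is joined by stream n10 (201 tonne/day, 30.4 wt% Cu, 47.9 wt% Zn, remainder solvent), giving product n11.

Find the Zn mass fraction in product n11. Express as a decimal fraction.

Overall, product flow = 3381 tonne/day.
Zn in = 1090×0.431 + 2090×0.445 + 201×0.479 = 1496.1 tonne/day.
Zn fraction in n11 = 0.443.

0.443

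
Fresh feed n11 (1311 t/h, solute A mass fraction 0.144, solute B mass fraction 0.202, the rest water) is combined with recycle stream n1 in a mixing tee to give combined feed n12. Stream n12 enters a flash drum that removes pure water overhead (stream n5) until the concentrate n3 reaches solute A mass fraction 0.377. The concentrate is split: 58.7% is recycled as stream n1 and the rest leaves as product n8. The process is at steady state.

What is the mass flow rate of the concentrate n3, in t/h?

Overall solute A balance (none leaves overhead): solute A in fresh feed = solute A in product, i.e. 1311×0.144 = (1−0.587)·n3·0.377.
n3 = 188.78/(0.377×0.413) = 1212.5 t/h.

1212 t/h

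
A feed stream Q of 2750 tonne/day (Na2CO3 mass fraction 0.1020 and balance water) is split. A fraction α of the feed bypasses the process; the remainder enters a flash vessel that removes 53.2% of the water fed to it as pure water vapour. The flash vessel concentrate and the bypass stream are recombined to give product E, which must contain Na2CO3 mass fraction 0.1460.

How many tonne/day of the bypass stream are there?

All 2750×0.102 = 280.5 tonne/day of Na2CO3 reaches E, so E = 280.5/0.146 = 1921.2 tonne/day and vapour = 828.77 tonne/day.
The evaporator receives (1−α)·2750 of feed at 0.898 water and removes 0.532 of that water:
0.532×0.898×(1−α)×2750 = 828.77
(1−α) = 828.77/1313.8 = 0.6308;  α = 0.3692.
Bypass flow = 0.3692×2750 = 1015.2 tonne/day.

1015 tonne/day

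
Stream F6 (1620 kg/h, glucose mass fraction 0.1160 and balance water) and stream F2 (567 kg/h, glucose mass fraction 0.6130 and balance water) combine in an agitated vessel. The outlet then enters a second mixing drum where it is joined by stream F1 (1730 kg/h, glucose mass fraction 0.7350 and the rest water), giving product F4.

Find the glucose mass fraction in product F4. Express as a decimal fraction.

0.4613

Overall, product flow = 3917 kg/h.
glucose in = 1620×0.116 + 567×0.613 + 1730×0.735 = 1807 kg/h.
glucose fraction in F4 = 0.4613.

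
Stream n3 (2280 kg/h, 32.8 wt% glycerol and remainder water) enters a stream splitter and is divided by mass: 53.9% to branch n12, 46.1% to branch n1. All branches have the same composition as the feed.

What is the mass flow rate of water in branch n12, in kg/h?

825.8 kg/h

Branch n12 total = 0.539×2280 = 1228.9 kg/h.
water in n12 = 0.672×1228.9 = 825.83 kg/h.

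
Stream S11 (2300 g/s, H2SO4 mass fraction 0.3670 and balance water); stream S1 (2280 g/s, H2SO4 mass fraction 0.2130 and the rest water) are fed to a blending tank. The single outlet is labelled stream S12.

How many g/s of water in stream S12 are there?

3250 g/s

water out = water in = 2300×0.633 + 2280×0.787 = 3250.3 g/s.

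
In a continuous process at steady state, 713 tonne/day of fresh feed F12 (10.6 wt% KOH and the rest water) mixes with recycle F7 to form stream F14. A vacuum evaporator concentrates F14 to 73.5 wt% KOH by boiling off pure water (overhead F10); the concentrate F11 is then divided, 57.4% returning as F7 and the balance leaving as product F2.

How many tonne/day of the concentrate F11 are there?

241.4 tonne/day

Overall KOH balance (none leaves overhead): KOH in fresh feed = KOH in product, i.e. 713×0.106 = (1−0.574)·F11·0.735.
F11 = 75.578/(0.735×0.426) = 241.38 tonne/day.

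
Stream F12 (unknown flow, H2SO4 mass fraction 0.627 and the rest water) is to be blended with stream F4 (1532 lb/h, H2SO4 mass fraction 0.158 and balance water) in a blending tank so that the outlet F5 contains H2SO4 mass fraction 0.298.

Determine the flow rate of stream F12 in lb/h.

Let F12 be the unknown flow. Total out = 1532 + F12.
H2SO4 balance: 242.06 + 0.627·F12 = 0.298·(1532 + F12)
(0.627 − 0.298)·F12 = 0.298×1532 − 242.06 = 214.48
F12 = 214.48 / 0.329 = 651.91 lb/h

651.9 lb/h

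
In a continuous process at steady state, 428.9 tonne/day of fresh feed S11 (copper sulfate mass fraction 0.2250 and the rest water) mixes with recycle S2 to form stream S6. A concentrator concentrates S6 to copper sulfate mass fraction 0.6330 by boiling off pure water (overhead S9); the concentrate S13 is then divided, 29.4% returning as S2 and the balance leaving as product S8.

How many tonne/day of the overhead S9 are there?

276.4 tonne/day

Overall copper sulfate balance (none leaves overhead): copper sulfate in fresh feed = copper sulfate in product, i.e. 428.9×0.225 = (1−0.294)·S13·0.633.
S13 = 96.502/(0.633×0.706) = 215.94 tonne/day.
Recycle S2 = 0.294×215.94 = 63.486 tonne/day.
Combined feed S6 = 428.9 + 63.486 = 492.39 tonne/day.
Overhead S9 = S6 − S13 = 492.39 − 215.94 = 276.45 tonne/day.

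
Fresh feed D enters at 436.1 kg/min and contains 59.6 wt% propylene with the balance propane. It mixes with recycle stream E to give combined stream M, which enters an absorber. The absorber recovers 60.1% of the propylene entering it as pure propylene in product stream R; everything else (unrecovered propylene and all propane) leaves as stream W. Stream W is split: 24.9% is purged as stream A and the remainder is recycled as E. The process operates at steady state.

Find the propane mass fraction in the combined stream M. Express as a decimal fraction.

0.6560

propane enters only via D and leaves only via the purge: 436.1×0.404 = 0.249×(propane in W), and the absorber passes all propane, so propane in M = propane in W = 707.57 kg/min.
propylene in M: m_A = 436.1×0.596 + (1−0.249)·(1−0.601)·m_A, so m_A = 259.92/0.7004 = 371.12 kg/min.
M = 371.12 + 707.57 = 1078.7 kg/min.
propane fraction in M = 707.57/1078.7 = 0.6560.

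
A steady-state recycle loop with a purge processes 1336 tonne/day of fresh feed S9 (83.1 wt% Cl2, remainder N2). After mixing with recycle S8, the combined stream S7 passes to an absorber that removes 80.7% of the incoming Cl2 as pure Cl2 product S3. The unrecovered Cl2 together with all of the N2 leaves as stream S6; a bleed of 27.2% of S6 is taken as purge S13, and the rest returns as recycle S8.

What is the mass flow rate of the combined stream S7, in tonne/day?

N2 enters only via S9 and leaves only via the purge: 1336×0.169 = 0.272×(N2 in S6), and the absorber passes all N2, so N2 in S7 = N2 in S6 = 830.09 tonne/day.
Cl2 in S7: m_A = 1336×0.831 + (1−0.272)·(1−0.807)·m_A, so m_A = 1110.2/0.8595 = 1291.7 tonne/day.
S7 = 1291.7 + 830.09 = 2121.8 tonne/day.

2122 tonne/day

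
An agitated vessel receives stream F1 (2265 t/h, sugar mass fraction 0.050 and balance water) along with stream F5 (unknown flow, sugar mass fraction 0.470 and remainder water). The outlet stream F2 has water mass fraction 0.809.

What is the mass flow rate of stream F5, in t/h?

1145 t/h

Let F5 be the unknown flow. Total out = 2265 + F5.
water balance: 2151.8 + 0.530·F5 = 0.809·(2265 + F5)
(0.530 − 0.809)·F5 = 0.809×2265 − 2151.8 = -319.36
F5 = -319.36 / -0.279 = 1144.7 t/h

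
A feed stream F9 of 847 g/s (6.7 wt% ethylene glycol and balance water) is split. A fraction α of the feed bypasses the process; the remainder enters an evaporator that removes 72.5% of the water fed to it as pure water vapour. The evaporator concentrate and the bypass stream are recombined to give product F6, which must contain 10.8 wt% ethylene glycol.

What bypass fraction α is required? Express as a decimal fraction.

0.439

All 847×0.067 = 56.749 g/s of ethylene glycol reaches F6, so F6 = 56.749/0.108 = 525.45 g/s and vapour = 321.55 g/s.
The evaporator receives (1−α)·847 of feed at 0.933 water and removes 0.725 of that water:
0.725×0.933×(1−α)×847 = 321.55
(1−α) = 321.55/572.93 = 0.5612;  α = 0.4388.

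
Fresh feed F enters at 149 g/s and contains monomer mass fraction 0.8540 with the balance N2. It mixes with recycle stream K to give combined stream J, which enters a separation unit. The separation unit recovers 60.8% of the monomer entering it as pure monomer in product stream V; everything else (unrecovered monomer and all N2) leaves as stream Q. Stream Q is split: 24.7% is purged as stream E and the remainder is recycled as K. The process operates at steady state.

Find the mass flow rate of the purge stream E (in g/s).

39.23 g/s

N2 enters only via F and leaves only via the purge: 149×0.146 = 0.247×(N2 in Q), and the separation unit passes all N2, so N2 in J = N2 in Q = 88.073 g/s.
monomer in J: m_A = 149×0.854 + (1−0.247)·(1−0.608)·m_A, so m_A = 127.25/0.7048 = 180.54 g/s.
Q = (1−0.608)×180.54 + 88.073 = 158.84 g/s.
Purge E = 0.247×158.84 = 39.234 g/s.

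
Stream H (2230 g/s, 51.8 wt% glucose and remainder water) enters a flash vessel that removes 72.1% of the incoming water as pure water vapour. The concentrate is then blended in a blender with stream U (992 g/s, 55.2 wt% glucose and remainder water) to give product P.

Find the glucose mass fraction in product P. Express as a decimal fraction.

Vapour removed = 0.721×0.482×2230 = 774.97 g/s; concentrate = 1455 g/s.
glucose reaching the mixer = 1155.1 (from concentrate) + 992×0.552 = 1702.7 g/s.
Product flow = 1455 + 992 = 2447 g/s; glucose fraction = 0.696.

0.696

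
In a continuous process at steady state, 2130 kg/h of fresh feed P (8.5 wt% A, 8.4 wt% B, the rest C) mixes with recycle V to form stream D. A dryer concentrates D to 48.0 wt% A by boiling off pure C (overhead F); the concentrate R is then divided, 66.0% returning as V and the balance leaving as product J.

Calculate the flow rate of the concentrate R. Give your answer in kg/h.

1109 kg/h

Overall A balance (none leaves overhead): A in fresh feed = A in product, i.e. 2130×0.085 = (1−0.660)·R·0.480.
R = 181.05/(0.480×0.340) = 1109.4 kg/h.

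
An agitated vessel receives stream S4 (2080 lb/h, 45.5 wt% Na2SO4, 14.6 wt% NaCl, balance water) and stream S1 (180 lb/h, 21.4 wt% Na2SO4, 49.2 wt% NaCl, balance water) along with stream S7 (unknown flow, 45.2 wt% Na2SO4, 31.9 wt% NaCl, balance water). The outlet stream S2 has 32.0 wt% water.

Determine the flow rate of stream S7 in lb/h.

1754 lb/h

Let S7 be the unknown flow. Total out = 2260 + S7.
water balance: 882.84 + 0.229·S7 = 0.320·(2260 + S7)
(0.229 − 0.320)·S7 = 0.320×2260 − 882.84 = -159.64
S7 = -159.64 / -0.091 = 1754.3 lb/h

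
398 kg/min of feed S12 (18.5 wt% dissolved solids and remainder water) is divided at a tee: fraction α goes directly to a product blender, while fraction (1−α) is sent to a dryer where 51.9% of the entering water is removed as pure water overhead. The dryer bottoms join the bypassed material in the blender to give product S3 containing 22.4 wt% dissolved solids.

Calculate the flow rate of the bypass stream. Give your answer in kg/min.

234.2 kg/min

All 398×0.185 = 73.63 kg/min of dissolved solids reaches S3, so S3 = 73.63/0.224 = 328.71 kg/min and vapour = 69.295 kg/min.
The evaporator receives (1−α)·398 of feed at 0.815 water and removes 0.519 of that water:
0.519×0.815×(1−α)×398 = 69.295
(1−α) = 69.295/168.35 = 0.4116;  α = 0.5884.
Bypass flow = 0.5884×398 = 234.18 kg/min.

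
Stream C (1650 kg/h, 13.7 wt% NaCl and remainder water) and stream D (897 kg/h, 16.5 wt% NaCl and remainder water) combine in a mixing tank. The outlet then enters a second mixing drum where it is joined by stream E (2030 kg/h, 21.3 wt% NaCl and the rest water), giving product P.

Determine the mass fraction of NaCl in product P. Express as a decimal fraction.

Overall, product flow = 4577 kg/h.
NaCl in = 1650×0.137 + 897×0.165 + 2030×0.213 = 806.44 kg/h.
NaCl fraction in P = 0.1762.

0.1762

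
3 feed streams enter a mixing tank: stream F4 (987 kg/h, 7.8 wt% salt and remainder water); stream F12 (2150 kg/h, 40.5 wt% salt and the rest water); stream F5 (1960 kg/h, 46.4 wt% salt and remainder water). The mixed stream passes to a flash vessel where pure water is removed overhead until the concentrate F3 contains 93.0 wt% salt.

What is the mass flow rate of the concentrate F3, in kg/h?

1997 kg/h

salt entering = 987×0.078 + 2150×0.405 + 1960×0.464 = 1857.2 kg/h.
All salt reports to F3, so F3 = 1857.2/0.930 = 1997 kg/h.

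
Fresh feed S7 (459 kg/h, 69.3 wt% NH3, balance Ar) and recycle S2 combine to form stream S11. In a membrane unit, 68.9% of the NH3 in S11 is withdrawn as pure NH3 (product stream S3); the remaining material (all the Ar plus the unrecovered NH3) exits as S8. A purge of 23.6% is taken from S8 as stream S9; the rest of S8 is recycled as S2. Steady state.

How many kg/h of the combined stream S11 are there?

1014 kg/h

Ar enters only via S7 and leaves only via the purge: 459×0.307 = 0.236×(Ar in S8), and the membrane unit passes all Ar, so Ar in S11 = Ar in S8 = 597.09 kg/h.
NH3 in S11: m_A = 459×0.693 + (1−0.236)·(1−0.689)·m_A, so m_A = 318.09/0.7624 = 417.22 kg/h.
S11 = 417.22 + 597.09 = 1014.3 kg/h.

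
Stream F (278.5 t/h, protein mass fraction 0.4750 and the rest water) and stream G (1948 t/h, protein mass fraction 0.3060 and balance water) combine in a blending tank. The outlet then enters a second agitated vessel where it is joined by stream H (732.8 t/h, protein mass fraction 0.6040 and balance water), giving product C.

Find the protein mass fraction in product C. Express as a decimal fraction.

0.3957

Overall, product flow = 2959.3 t/h.
protein in = 278.5×0.475 + 1948×0.306 + 732.8×0.604 = 1171 t/h.
protein fraction in C = 0.3957.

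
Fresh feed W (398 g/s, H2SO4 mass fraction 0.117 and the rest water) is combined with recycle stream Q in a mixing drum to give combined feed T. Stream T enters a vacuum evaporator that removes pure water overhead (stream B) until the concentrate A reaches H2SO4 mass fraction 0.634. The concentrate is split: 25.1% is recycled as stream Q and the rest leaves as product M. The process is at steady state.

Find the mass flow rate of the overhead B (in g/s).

324.6 g/s

Overall H2SO4 balance (none leaves overhead): H2SO4 in fresh feed = H2SO4 in product, i.e. 398×0.117 = (1−0.251)·A·0.634.
A = 46.566/(0.634×0.749) = 98.061 g/s.
Recycle Q = 0.251×98.061 = 24.613 g/s.
Combined feed T = 398 + 24.613 = 422.61 g/s.
Overhead B = T − A = 422.61 − 98.061 = 324.55 g/s.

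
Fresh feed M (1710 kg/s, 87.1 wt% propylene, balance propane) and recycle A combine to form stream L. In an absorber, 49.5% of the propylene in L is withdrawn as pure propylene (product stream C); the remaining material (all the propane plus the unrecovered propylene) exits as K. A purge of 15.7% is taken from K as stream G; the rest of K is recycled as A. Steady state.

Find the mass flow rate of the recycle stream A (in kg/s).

2289 kg/s

propane enters only via M and leaves only via the purge: 1710×0.129 = 0.157×(propane in K), and the absorber passes all propane, so propane in L = propane in K = 1405 kg/s.
propylene in L: m_A = 1710×0.871 + (1−0.157)·(1−0.495)·m_A, so m_A = 1489.4/0.5743 = 2593.5 kg/s.
K = (1−0.495)×2593.5 + 1405 = 2714.8 kg/s.
Recycle A = (1−0.157)×2714.8 = 2288.5 kg/s.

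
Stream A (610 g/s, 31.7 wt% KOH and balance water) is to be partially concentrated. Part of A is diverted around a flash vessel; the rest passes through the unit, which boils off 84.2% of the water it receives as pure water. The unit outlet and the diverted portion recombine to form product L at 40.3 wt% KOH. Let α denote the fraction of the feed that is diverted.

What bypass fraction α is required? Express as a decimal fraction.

All 610×0.317 = 193.37 g/s of KOH reaches L, so L = 193.37/0.403 = 479.83 g/s and vapour = 130.17 g/s.
The evaporator receives (1−α)·610 of feed at 0.683 water and removes 0.842 of that water:
0.842×0.683×(1−α)×610 = 130.17
(1−α) = 130.17/350.8 = 0.3711;  α = 0.6289.

0.629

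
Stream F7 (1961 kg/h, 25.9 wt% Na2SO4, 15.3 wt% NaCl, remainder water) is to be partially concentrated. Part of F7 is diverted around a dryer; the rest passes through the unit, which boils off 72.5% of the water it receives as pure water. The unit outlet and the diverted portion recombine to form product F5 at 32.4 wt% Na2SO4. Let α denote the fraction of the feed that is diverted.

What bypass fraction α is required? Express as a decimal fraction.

All 1961×0.259 = 507.9 kg/h of Na2SO4 reaches F5, so F5 = 507.9/0.324 = 1567.6 kg/h and vapour = 393.41 kg/h.
The evaporator receives (1−α)·1961 of feed at 0.588 water and removes 0.725 of that water:
0.725×0.588×(1−α)×1961 = 393.41
(1−α) = 393.41/835.97 = 0.4706;  α = 0.5294.

0.529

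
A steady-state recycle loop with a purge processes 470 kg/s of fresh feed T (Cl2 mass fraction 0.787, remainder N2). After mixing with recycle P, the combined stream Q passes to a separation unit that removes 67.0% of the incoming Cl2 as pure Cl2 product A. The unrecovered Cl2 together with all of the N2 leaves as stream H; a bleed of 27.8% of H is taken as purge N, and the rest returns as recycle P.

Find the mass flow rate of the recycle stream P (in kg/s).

375.7 kg/s

N2 enters only via T and leaves only via the purge: 470×0.213 = 0.278×(N2 in H), and the separation unit passes all N2, so N2 in Q = N2 in H = 360.11 kg/s.
Cl2 in Q: m_A = 470×0.787 + (1−0.278)·(1−0.670)·m_A, so m_A = 369.89/0.7617 = 485.59 kg/s.
H = (1−0.670)×485.59 + 360.11 = 520.35 kg/s.
Recycle P = (1−0.278)×520.35 = 375.69 kg/s.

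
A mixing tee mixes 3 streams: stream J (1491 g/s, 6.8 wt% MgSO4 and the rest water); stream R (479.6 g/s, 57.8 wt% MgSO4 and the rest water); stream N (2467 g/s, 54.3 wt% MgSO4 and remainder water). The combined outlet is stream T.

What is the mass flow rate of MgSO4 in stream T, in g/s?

1718 g/s

MgSO4 out = MgSO4 in = 1491×0.068 + 479.6×0.578 + 2467×0.543 = 1718.2 g/s.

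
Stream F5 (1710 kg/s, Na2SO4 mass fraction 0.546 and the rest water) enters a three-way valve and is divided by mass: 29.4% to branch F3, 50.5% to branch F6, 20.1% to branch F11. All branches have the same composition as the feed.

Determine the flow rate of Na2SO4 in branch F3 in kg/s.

Branch F3 total = 0.294×1710 = 502.74 kg/s.
Na2SO4 in F3 = 0.546×502.74 = 274.5 kg/s.

274.5 kg/s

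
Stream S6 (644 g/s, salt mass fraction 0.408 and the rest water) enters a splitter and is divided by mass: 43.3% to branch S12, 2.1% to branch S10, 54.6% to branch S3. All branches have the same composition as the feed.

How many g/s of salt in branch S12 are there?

Branch S12 total = 0.433×644 = 278.85 g/s.
salt in S12 = 0.408×278.85 = 113.77 g/s.

113.8 g/s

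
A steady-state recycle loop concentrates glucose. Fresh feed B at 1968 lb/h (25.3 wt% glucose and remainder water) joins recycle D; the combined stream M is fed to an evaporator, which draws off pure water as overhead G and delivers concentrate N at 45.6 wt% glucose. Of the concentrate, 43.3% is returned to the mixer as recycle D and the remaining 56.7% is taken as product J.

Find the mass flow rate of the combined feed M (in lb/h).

Overall glucose balance (none leaves overhead): glucose in fresh feed = glucose in product, i.e. 1968×0.253 = (1−0.433)·N·0.456.
N = 497.9/(0.456×0.567) = 1925.7 lb/h.
Recycle D = 0.433×1925.7 = 833.85 lb/h.
Combined feed M = 1968 + 833.85 = 2801.8 lb/h.

2802 lb/h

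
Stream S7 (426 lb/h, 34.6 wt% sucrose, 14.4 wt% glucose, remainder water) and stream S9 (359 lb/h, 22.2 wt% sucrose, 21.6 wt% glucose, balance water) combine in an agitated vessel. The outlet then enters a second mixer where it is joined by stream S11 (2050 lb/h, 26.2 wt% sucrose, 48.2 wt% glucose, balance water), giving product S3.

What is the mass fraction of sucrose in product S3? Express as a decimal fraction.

0.270

Overall, product flow = 2835 lb/h.
sucrose in = 426×0.346 + 359×0.222 + 2050×0.262 = 764.19 lb/h.
sucrose fraction in S3 = 0.270.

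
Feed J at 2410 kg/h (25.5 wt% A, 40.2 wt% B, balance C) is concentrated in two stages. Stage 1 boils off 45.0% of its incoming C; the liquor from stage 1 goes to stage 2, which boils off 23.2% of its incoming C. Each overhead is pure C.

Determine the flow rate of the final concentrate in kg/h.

1933 kg/h

C in feed = 2410×0.343 = 826.63 kg/h.
After stage 1: C left = (1−0.450)×826.63 = 454.65; stream total = 2038 kg/h.
After stage 2: C left = (1−0.232)×454.65 = 349.17; final concentrate = 1932.5 kg/h.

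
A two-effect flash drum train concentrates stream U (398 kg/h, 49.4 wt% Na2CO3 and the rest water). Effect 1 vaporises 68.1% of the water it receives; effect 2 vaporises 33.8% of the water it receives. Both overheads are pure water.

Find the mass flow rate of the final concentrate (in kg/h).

water in feed = 398×0.506 = 201.39 kg/h.
After stage 1: water left = (1−0.681)×201.39 = 64.243; stream total = 260.85 kg/h.
After stage 2: water left = (1−0.338)×64.243 = 42.529; final concentrate = 239.14 kg/h.

239.1 kg/h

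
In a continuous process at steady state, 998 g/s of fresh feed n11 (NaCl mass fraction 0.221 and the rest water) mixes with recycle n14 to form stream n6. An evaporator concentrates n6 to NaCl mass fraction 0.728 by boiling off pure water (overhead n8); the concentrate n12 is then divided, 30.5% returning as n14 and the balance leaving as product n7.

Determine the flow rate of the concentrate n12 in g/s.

435.9 g/s

Overall NaCl balance (none leaves overhead): NaCl in fresh feed = NaCl in product, i.e. 998×0.221 = (1−0.305)·n12·0.728.
n12 = 220.56/(0.728×0.695) = 435.92 g/s.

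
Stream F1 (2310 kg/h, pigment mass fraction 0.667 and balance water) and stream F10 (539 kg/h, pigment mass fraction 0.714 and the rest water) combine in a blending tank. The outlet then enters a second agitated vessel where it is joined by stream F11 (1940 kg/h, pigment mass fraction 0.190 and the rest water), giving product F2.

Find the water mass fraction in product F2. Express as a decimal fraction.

Overall, product flow = 4789 kg/h.
water in = 2310×0.333 + 539×0.286 + 1940×0.810 = 2494.8 kg/h.
water fraction in F2 = 0.521.

0.521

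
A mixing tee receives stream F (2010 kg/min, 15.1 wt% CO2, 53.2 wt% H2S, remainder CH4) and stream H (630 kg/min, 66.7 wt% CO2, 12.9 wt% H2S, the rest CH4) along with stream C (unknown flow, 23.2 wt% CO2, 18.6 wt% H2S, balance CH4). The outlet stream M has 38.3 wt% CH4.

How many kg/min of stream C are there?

Let C be the unknown flow. Total out = 2640 + C.
CH4 balance: 765.69 + 0.582·C = 0.383·(2640 + C)
(0.582 − 0.383)·C = 0.383×2640 − 765.69 = 245.43
C = 245.43 / 0.199 = 1233.3 kg/min

1233 kg/min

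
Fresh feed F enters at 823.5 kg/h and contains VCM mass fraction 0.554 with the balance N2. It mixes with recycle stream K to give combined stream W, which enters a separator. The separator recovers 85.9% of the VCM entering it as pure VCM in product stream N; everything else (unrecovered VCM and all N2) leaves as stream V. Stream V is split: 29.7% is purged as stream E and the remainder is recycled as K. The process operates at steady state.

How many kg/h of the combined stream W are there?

N2 enters only via F and leaves only via the purge: 823.5×0.446 = 0.297×(N2 in V), and the separator passes all N2, so N2 in W = N2 in V = 1236.6 kg/h.
VCM in W: m_A = 823.5×0.554 + (1−0.297)·(1−0.859)·m_A, so m_A = 456.22/0.9009 = 506.42 kg/h.
W = 506.42 + 1236.6 = 1743.1 kg/h.

1743 kg/h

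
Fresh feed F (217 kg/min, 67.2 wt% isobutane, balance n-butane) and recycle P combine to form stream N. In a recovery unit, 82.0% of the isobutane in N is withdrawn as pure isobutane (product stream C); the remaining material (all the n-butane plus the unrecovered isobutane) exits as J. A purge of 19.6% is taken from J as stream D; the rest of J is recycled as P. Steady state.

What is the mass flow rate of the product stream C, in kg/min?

139.8 kg/min

isobutane in N: m_A = 217×0.672 + (1−0.196)·(1−0.820)·m_A, so m_A = 145.82/0.8553 = 170.5 kg/min.
Product C = 0.820×170.5 = 139.81 kg/min.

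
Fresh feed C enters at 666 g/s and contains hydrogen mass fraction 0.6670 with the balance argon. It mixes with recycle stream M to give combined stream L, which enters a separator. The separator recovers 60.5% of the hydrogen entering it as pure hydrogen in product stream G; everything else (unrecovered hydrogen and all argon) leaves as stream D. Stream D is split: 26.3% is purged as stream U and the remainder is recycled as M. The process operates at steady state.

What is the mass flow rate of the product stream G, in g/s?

379.1 g/s

hydrogen in L: m_A = 666×0.667 + (1−0.263)·(1−0.605)·m_A, so m_A = 444.22/0.7089 = 626.65 g/s.
Product G = 0.605×626.65 = 379.12 g/s.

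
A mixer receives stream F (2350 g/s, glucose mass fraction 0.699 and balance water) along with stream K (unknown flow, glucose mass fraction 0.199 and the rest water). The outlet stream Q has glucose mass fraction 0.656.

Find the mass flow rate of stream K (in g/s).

221.1 g/s

Let K be the unknown flow. Total out = 2350 + K.
glucose balance: 1642.6 + 0.199·K = 0.656·(2350 + K)
(0.199 − 0.656)·K = 0.656×2350 − 1642.6 = -101.05
K = -101.05 / -0.457 = 221.12 g/s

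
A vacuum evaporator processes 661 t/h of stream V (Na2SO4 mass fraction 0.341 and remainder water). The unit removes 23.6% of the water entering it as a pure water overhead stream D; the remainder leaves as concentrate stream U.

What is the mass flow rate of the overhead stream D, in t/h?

102.8 t/h

water entering = 661×0.659 = 435.6 t/h; overhead removed = 0.236×435.6 = 102.8 t/h.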